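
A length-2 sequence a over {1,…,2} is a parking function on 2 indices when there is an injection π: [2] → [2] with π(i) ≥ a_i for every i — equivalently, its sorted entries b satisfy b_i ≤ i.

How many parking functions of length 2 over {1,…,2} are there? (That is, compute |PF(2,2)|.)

3

Count = (2+1−2)·(2+1)^{2−1} = 1×3 = 3
E.g. (1,2) → sorted (1,2): b_i ≤ i ∀i, a PF.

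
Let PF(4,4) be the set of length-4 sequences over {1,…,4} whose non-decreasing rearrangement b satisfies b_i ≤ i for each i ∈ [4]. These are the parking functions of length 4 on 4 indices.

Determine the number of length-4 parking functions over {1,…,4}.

125

#PF = 1·5^3 = 1 · 125 = 125 (Pollak)
Example (1,3,2,2) → sorted (1,2,2,3): b_i ≤ i ∀i, a PF.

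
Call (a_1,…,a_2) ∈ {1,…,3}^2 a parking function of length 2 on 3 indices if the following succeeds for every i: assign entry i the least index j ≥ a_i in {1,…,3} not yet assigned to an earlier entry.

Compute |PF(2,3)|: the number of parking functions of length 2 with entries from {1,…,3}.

|PF| = (3+1−2)·(3+1)^{2−1} = 2×4 = 8 [KW]
One tuple (1,1) → sorted (1,1): b_i ≤ 1+i ∀i, a PF.

8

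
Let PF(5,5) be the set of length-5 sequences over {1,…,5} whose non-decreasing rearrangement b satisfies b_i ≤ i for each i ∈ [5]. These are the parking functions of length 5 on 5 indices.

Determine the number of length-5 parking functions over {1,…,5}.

|PF(5,5)| = (5+1−5)·(5+1)^{5−1} = 1×1296 = 1296
One tuple (4,1,3,2,4) → sorted (1,2,3,4,4): b_i ≤ i ∀i, a PF.

1296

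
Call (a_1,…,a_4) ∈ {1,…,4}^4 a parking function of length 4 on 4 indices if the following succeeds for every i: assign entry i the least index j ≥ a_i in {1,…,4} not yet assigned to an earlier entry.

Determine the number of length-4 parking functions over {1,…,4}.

125

|PF(4,4)| = (4−4+1)·(4+1)^(4−1) = 1·125 = 125 (Konheim–Weiss)
E.g. (1,1,1,1) → sorted (1,1,1,1): b_i ≤ i ∀i, a PF.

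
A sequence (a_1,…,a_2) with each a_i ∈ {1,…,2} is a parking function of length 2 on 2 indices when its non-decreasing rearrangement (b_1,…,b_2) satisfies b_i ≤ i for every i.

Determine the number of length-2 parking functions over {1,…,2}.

#PF = 1·3^1 = 1 · 3 = 3
Check (2,1) → sorted (1,2): b_i ≤ i ∀i, a PF.

3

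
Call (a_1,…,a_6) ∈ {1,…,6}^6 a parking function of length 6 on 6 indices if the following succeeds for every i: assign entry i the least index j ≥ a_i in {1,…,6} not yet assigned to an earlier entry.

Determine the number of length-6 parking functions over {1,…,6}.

16807

|PF(6,6)| = (6+1−6)·(6+1)^{6−1} = 1×16807 = 16807
One tuple (4,5,6,1,1,1) → sorted (1,1,1,4,5,6): b_i ≤ i ∀i, a PF.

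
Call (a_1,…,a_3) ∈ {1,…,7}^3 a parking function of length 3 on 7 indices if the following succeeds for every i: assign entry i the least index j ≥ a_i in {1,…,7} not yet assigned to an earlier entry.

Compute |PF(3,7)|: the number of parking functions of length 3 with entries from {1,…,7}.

|PF(3,7)| = 5·8^2 = 5·64 = 320 (Pollak)
Example (7,2,2) → sorted (2,2,7): b_i ≤ 4+i ∀i, a PF.

320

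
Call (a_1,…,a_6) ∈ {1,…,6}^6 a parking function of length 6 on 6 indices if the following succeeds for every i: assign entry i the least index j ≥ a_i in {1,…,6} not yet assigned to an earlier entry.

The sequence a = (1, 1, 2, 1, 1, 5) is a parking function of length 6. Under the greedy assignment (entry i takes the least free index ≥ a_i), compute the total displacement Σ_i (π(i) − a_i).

Σπ = 21 ({1..6} each once); Σa = 1+1+2+1+1+5 = 11; disp = 21−11 = 10.

10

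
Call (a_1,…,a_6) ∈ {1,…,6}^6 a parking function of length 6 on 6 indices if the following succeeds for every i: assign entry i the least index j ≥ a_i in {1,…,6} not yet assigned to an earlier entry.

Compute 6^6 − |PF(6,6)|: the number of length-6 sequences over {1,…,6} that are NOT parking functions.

Count = 1·7^5 = 1×16807 = 16807 (Konheim–Weiss)
One tuple (5,5,5,1,6,6) → sorted (1,5,5,5,6,6): b_2=5>2, not a PF.
Total 46656; non-PF = 46656−16807 = 29849

29849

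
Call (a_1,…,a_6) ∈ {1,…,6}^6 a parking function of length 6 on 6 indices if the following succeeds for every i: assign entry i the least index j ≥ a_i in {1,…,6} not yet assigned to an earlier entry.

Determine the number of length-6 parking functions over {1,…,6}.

16807

|PF(6,6)| = (6+1−6)·(6+1)^{6−1} = 1×16807 = 16807
Check (4,5,1,4,1,2) → sorted (1,1,2,4,4,5): b_i ≤ i ∀i, a PF.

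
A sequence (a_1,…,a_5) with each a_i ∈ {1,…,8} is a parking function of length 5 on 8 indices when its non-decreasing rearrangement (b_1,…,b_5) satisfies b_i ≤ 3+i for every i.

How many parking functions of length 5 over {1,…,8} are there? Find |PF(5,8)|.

#PF = (8+1−5)·(8+1)^{5−1} = 4·6561 = 26244 [KW]
E.g. (1,1,2,3,3) → sorted (1,1,2,3,3): b_i ≤ 3+i ∀i, a PF.

26244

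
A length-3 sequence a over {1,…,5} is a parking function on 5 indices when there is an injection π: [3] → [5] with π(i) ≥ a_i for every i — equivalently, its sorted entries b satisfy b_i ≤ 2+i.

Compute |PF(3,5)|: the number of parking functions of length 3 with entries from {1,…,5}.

108

|PF(3,5)| = (6−3)·6^(3−1) = 3 · 36 = 108 (Pollak)
Example (1,5,1) → sorted (1,1,5): b_i ≤ 2+i ∀i, a PF.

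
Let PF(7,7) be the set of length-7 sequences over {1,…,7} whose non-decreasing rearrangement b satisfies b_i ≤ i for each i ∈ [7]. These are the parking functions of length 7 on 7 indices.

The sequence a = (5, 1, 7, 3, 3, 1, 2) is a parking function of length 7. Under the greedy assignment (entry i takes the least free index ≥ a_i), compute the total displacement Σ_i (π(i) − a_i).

6

Σπ = 28 ({1..7} each once); Σa = 5+1+7+3+3+1+2 = 22; disp = 28−22 = 6.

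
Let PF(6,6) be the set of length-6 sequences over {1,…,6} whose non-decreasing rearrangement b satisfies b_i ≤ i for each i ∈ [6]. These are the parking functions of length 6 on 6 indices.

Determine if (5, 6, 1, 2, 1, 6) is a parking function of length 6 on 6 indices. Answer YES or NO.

NO

Rearranged: b = (1, 1, 2, 5, 6, 6).
  b_1=1 ≤ 1
  b_2=1 ≤ 2
  b_3=2 ≤ 3
  b_4=5 > 4
  fails at i=4 ⇒ NO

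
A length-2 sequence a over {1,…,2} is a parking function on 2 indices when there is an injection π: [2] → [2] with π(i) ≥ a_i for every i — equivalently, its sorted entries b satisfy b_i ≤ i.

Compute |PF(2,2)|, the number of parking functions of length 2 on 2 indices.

3

|PF| = (2−2+1)·(2+1)^(2−1) = 1×3 = 3
E.g. (1,2) → sorted (1,2): b_i ≤ i ∀i, a PF.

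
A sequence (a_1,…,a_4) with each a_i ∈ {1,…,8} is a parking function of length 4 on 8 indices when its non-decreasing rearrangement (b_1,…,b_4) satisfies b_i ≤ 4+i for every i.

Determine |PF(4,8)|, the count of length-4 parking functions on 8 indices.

#PF = (9−4)·9^(4−1) = 5×729 = 3645 [KW]
Example (4,5,4,5) → sorted (4,4,5,5): b_i ≤ 4+i ∀i, a PF.

3645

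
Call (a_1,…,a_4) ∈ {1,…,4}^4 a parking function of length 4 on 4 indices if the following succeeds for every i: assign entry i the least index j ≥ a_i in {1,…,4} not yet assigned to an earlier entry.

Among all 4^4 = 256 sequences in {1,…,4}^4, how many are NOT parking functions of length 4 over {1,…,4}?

#PF = (4+1−4)·(4+1)^{4−1} = 1×125 = 125
Example (4,2,4,3) → sorted (2,3,4,4): b_1=2>1, not a PF.
So 256 − 125 = 131 fail.

131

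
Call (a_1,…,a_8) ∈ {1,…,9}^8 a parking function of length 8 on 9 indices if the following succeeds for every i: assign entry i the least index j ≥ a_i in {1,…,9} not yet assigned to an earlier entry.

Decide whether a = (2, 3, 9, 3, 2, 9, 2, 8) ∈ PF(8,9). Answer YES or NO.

NO

Order a: b = (2, 2, 2, 3, 3, 8, 9, 9).
  b_1=2 ≤ 2
  b_2=2 ≤ 3
  b_3=2 ≤ 4
  b_4=3 ≤ 5
  b_5=3 ≤ 6
  b_6=8 > 7
  fails at i=6 ⇒ NO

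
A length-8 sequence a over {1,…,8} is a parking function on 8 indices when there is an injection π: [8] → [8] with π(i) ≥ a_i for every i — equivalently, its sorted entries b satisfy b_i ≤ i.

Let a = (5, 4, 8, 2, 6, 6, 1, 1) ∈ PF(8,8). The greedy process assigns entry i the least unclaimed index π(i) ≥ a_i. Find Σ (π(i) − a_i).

3

Σπ = 8·9/2 = 36 (π permutes [8]); Σa = 5+4+8+2+6+6+1+1 = 33; disp = 36−33 = 3.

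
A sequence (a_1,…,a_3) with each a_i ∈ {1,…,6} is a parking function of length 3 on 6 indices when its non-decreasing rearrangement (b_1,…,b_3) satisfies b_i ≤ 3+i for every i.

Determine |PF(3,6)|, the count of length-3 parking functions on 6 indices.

|PF(3,6)| = 4·7^2 = 4×49 = 196 (Pollak)
Check (5,5,3) → sorted (3,5,5): b_i ≤ 3+i ∀i, a PF.

196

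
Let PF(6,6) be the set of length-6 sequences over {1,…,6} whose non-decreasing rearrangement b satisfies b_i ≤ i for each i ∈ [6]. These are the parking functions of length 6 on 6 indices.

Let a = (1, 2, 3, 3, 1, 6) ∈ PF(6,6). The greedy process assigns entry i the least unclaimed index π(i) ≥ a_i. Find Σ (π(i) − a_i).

5

Σπ = 21 ({1..6} each once); Σa = 1+2+3+3+1+6 = 16; disp = 21−16 = 5.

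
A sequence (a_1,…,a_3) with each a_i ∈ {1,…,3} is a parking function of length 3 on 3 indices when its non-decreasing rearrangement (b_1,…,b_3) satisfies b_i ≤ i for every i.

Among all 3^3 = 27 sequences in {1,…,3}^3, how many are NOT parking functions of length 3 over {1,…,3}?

11

|PF(3,3)| = (3−3+1)·(3+1)^(3−1) = 1·16 = 16 [KW]
Example (1,3,3) → sorted (1,3,3): b_2=3>2, not a PF.
Total 27; non-PF = 27−16 = 11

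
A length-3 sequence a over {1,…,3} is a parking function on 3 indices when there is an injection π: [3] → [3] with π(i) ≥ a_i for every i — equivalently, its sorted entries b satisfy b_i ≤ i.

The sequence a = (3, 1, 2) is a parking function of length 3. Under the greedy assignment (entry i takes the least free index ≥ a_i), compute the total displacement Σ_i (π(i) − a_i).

0

Σπ = 6 ({1..3} each once); Σa = 3+1+2 = 6; disp = 6−6 = 0.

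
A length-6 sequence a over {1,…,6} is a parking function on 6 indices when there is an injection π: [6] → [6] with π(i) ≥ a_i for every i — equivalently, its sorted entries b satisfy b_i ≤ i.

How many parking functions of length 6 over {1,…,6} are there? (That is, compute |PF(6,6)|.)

16807

#PF = (6+1−6)·(6+1)^{6−1} = 1 · 16807 = 16807 (Konheim–Weiss)
Example (1,4,3,4,2,4) → sorted (1,2,3,4,4,4): b_i ≤ i ∀i, a PF.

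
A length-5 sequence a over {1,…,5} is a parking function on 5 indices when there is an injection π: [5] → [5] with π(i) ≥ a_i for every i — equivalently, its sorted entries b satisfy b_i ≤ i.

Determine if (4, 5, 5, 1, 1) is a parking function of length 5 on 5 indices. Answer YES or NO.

NO

Rearranged: b = (1, 1, 4, 5, 5).
  b_1=1 ≤ 1
  b_2=1 ≤ 2
  b_3=4 > 3
  fails at i=3 ⇒ NO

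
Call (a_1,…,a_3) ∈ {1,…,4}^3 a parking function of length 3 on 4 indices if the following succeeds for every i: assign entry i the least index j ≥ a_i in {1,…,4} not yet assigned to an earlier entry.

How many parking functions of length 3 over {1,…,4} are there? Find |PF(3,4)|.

|PF(3,4)| = 2·5^2 = 2×25 = 50 (Pollak)
E.g. (4,3,2) → sorted (2,3,4): b_i ≤ 1+i ∀i, a PF.

50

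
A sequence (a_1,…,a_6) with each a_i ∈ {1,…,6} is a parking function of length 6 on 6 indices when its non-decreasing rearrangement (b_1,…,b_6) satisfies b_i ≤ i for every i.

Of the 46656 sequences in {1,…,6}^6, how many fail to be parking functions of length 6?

#PF = (6−6+1)·(6+1)^(6−1) = 1 · 16807 = 16807 [KW]
E.g. (6,5,1,6,4,6) → sorted (1,4,5,6,6,6): b_2=4>2, not a PF.
6^6 − 16807 = 46656 − 16807 = 29849

29849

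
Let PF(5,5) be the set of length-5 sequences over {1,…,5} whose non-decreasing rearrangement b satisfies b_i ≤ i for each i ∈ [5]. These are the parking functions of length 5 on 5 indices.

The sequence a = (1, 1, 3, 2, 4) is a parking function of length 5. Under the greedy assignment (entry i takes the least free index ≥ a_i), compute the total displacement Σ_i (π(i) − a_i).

Σπ = 15 ({1..5} each once); Σa = 1+1+3+2+4 = 11; disp = 15−11 = 4.

4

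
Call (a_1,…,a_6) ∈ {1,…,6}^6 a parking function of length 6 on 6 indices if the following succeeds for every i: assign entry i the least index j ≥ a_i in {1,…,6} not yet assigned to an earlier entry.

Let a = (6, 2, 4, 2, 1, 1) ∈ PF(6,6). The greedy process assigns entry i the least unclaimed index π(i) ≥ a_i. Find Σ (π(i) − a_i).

5

Σπ = 6·7/2 = 21 (π permutes [6]); Σa = 6+2+4+2+1+1 = 16; disp = 21−16 = 5.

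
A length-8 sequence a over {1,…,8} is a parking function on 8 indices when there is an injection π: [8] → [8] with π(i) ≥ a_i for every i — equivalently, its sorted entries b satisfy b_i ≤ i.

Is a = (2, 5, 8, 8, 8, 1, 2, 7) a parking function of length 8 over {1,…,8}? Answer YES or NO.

Order a: b = (1, 2, 2, 5, 7, 8, 8, 8).
  b_1=1 ≤ 1
  b_2=2 ≤ 2
  b_3=2 ≤ 3
  b_4=5 > 4
  fails at i=4 ⇒ NO

NO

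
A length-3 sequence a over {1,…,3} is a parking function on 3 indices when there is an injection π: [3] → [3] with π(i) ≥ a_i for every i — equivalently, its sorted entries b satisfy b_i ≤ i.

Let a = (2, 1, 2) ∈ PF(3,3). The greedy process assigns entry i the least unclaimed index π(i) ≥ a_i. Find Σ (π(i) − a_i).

Σπ = 6 ({1..3} each once); Σa = 2+1+2 = 5; disp = 6−5 = 1.

1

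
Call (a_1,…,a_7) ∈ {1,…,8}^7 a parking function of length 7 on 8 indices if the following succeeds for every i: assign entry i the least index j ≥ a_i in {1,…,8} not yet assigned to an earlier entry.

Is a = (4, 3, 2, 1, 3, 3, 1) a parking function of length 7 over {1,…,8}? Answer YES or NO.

YES

Order a: b = (1, 1, 2, 3, 3, 3, 4).
  b_1=1 ≤ 2
  b_2=1 ≤ 3
  b_3=2 ≤ 4
  b_4=3 ≤ 5
  b_5=3 ≤ 6
  b_6=3 ≤ 7
  b_7=4 ≤ 8
All bounds hold ⇒ YES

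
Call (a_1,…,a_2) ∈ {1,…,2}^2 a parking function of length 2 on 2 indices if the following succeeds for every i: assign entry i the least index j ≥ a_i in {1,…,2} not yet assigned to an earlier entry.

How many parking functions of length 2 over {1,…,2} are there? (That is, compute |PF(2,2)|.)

Count = (2−2+1)·(2+1)^(2−1) = 1 · 3 = 3
E.g. (2,1) → sorted (1,2): b_i ≤ i ∀i, a PF.

3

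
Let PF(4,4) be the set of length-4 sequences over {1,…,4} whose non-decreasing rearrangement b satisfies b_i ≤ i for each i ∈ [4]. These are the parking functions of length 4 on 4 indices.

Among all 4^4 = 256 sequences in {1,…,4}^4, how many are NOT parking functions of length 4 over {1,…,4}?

#PF = (5−4)·5^(4−1) = 1×125 = 125 (Konheim–Weiss)
One tuple (3,2,2,2) → sorted (2,2,2,3): b_1=2>1, not a PF.
4^4 − 125 = 256 − 125 = 131

131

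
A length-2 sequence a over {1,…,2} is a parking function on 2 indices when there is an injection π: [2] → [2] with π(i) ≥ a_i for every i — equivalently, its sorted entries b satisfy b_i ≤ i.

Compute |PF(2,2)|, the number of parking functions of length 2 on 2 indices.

3

#PF = (2+1−2)·(2+1)^{2−1} = 1·3 = 3 (Konheim–Weiss)
E.g. (2,1) → sorted (1,2): b_i ≤ i ∀i, a PF.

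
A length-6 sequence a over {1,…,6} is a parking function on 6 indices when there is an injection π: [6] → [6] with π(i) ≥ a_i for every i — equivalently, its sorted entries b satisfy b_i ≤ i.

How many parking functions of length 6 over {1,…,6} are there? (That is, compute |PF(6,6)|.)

16807

|PF(6,6)| = (6+1−6)·(6+1)^{6−1} = 1×16807 = 16807 (Pollak)
One tuple (1,4,1,1,5,2) → sorted (1,1,1,2,4,5): b_i ≤ i ∀i, a PF.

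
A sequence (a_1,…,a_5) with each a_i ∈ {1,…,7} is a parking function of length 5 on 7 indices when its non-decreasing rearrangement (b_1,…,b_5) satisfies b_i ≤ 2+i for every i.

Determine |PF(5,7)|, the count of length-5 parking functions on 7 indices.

|PF(5,7)| = (8−5)·8^(5−1) = 3×4096 = 12288 (Pollak)
E.g. (5,2,1,2,4) → sorted (1,2,2,4,5): b_i ≤ 2+i ∀i, a PF.

12288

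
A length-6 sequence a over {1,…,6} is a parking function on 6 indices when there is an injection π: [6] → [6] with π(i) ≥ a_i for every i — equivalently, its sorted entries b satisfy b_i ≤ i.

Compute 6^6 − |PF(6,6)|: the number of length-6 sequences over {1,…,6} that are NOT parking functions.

29849

|PF(6,6)| = (6−6+1)·(6+1)^(6−1) = 1·16807 = 16807
Check (1,6,5,6,4,6) → sorted (1,4,5,6,6,6): b_2=4>2, not a PF.
6^6 − 16807 = 46656 − 16807 = 29849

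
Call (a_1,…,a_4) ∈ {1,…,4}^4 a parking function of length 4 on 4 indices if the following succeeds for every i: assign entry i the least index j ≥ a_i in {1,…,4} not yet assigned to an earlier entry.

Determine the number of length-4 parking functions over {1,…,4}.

#PF = (4−4+1)·(4+1)^(4−1) = 1·125 = 125 (Konheim–Weiss)
Check (1,3,2,3) → sorted (1,2,3,3): b_i ≤ i ∀i, a PF.

125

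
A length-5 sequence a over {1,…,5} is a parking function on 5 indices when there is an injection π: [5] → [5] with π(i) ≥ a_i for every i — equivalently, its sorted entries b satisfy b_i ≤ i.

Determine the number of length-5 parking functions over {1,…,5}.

Count = (6−5)·6^(5−1) = 1·1296 = 1296 (Konheim–Weiss)
One tuple (4,2,3,5,1) → sorted (1,2,3,4,5): b_i ≤ i ∀i, a PF.

1296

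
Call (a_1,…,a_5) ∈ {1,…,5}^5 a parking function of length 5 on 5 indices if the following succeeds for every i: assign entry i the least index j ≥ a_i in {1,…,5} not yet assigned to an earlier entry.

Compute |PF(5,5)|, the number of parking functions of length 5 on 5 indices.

1296

#PF = (6−5)·6^(5−1) = 1×1296 = 1296 (Konheim–Weiss)
Check (2,1,2,5,4) → sorted (1,2,2,4,5): b_i ≤ i ∀i, a PF.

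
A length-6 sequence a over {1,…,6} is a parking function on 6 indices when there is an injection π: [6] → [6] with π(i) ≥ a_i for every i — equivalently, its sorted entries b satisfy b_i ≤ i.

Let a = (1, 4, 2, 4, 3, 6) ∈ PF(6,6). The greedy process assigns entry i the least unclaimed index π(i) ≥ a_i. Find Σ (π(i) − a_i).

1

Σπ = 21 ({1..6} each once); Σa = 1+4+2+4+3+6 = 20; disp = 21−20 = 1.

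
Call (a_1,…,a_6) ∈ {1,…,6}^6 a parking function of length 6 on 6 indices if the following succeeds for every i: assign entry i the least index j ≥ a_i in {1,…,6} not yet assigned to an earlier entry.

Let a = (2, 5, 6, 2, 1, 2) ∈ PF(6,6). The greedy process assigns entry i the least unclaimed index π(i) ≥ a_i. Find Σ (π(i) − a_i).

Σπ = 21 ({1..6} each once); Σa = 2+5+6+2+1+2 = 18; disp = 21−18 = 3.

3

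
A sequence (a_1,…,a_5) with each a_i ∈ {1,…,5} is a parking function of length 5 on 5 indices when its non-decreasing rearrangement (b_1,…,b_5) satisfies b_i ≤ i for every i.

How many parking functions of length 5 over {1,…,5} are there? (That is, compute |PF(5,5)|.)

1296

|PF(5,5)| = (5+1−5)·(5+1)^{5−1} = 1 · 1296 = 1296 [KW]
E.g. (1,2,2,3,4) → sorted (1,2,2,3,4): b_i ≤ i ∀i, a PF.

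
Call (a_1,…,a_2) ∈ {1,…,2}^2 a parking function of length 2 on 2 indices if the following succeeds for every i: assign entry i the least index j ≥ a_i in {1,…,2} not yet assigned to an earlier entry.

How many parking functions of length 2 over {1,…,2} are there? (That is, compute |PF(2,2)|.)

3

|PF(2,2)| = (2−2+1)·(2+1)^(2−1) = 1×3 = 3 (Pollak)
Example (1,2) → sorted (1,2): b_i ≤ i ∀i, a PF.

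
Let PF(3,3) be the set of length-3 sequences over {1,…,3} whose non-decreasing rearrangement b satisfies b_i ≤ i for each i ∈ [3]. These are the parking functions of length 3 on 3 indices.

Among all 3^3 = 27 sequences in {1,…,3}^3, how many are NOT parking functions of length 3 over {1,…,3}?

11

|PF(3,3)| = 1·4^2 = 1×16 = 16
E.g. (3,3,3) → sorted (3,3,3): b_1=3>1, not a PF.
So 27 − 16 = 11 fail.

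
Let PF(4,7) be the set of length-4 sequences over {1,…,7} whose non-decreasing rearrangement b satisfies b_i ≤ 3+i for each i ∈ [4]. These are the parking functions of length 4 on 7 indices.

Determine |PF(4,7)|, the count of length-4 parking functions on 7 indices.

Count = (7−4+1)·(7+1)^(4−1) = 4×512 = 2048 [KW]
One tuple (3,4,6,4) → sorted (3,4,4,6): b_i ≤ 3+i ∀i, a PF.

2048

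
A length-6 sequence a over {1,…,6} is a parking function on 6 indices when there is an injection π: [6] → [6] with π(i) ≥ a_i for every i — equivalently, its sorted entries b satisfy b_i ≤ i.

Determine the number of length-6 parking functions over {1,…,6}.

Count = (6+1−6)·(6+1)^{6−1} = 1·16807 = 16807
Check (5,2,6,2,1,4) → sorted (1,2,2,4,5,6): b_i ≤ i ∀i, a PF.

16807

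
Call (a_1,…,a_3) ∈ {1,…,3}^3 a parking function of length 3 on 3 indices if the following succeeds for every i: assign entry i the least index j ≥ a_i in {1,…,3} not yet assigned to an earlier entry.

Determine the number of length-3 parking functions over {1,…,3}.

16

Count = (4−3)·4^(3−1) = 1·16 = 16 (Pollak)
E.g. (2,2,1) → sorted (1,2,2): b_i ≤ i ∀i, a PF.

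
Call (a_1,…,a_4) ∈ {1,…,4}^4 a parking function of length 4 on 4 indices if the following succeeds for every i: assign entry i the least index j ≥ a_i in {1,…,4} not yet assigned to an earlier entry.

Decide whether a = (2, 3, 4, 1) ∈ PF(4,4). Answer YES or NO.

YES

Sorted: b = (1, 2, 3, 4).
  b_1=1 ≤ 1
  b_2=2 ≤ 2
  b_3=3 ≤ 3
  b_4=4 ≤ 4
All bounds hold ⇒ YES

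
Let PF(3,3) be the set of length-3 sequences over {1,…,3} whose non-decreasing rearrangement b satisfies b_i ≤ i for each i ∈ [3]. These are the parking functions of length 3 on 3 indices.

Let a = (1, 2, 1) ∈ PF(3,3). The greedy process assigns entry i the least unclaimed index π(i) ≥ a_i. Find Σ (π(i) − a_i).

Σπ(i) = 1+…+3 = 6; Σa = 1+2+1 = 4; disp = 6−4 = 2.

2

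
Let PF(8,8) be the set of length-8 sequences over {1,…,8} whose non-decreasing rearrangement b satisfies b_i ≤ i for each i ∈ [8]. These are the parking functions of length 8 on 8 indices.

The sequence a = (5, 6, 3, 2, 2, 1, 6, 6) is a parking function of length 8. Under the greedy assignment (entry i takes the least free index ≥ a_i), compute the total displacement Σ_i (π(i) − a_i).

Σπ = 8·9/2 = 36 (π permutes [8]); Σa = 5+6+3+2+2+1+6+6 = 31; disp = 36−31 = 5.

5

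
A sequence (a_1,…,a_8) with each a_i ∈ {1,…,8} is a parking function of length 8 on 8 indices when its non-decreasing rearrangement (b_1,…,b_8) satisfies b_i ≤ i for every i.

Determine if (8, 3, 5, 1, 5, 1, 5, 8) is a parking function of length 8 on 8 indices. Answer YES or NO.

NO

Order a: b = (1, 1, 3, 5, 5, 5, 8, 8).
  b_1=1 ≤ 1
  b_2=1 ≤ 2
  b_3=3 ≤ 3
  b_4=5 > 4
  fails at i=4 ⇒ NO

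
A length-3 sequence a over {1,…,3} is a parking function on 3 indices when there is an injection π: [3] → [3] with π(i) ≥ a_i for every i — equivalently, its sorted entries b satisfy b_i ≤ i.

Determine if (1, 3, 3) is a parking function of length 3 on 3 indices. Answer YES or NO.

Sorted: b = (1, 3, 3).
  b_1=1 ≤ 1
  b_2=3 > 2
  fails at i=2 ⇒ NO

NO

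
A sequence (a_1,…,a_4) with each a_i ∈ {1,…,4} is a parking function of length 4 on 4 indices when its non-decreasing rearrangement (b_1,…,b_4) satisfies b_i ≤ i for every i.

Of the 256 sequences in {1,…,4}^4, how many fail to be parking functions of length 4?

131

#PF = (4−4+1)·(4+1)^(4−1) = 1×125 = 125 (Pollak)
Example (3,4,4,3) → sorted (3,3,4,4): b_1=3>1, not a PF.
4^4 − 125 = 256 − 125 = 131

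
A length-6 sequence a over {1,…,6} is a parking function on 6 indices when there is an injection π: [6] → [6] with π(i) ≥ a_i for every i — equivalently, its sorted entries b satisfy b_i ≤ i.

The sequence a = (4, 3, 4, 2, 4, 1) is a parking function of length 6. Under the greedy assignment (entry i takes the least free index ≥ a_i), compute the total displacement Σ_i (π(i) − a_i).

Σπ = 6·7/2 = 21 (π permutes [6]); Σa = 4+3+4+2+4+1 = 18; disp = 21−18 = 3.

3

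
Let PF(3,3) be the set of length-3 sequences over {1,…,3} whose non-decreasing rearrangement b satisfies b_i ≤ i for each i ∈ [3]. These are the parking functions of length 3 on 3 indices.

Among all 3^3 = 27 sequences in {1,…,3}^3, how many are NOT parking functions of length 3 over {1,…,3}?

11

|PF| = (4−3)·4^(3−1) = 1 · 16 = 16
E.g. (2,3,3) → sorted (2,3,3): b_1=2>1, not a PF.
Total 27; non-PF = 27−16 = 11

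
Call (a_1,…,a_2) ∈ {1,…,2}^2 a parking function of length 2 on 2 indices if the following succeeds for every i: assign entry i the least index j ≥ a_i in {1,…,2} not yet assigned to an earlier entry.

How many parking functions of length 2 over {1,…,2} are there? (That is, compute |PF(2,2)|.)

3

|PF(2,2)| = (3−2)·3^(2−1) = 1 · 3 = 3 (Konheim–Weiss)
E.g. (1,1) → sorted (1,1): b_i ≤ i ∀i, a PF.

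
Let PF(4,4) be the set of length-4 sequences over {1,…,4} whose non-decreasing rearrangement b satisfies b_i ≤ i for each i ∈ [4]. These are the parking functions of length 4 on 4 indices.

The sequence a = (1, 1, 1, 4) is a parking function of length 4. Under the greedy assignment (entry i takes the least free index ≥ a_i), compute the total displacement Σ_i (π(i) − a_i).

3

Σπ(i) = 1+…+4 = 10; Σa = 1+1+1+4 = 7; disp = 10−7 = 3.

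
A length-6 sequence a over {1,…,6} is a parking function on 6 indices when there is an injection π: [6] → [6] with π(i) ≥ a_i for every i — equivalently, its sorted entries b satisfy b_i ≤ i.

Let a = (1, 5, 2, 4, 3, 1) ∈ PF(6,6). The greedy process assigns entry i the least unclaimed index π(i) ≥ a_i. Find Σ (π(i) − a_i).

Σπ(i) = 1+…+6 = 21; Σa = 1+5+2+4+3+1 = 16; disp = 21−16 = 5.

5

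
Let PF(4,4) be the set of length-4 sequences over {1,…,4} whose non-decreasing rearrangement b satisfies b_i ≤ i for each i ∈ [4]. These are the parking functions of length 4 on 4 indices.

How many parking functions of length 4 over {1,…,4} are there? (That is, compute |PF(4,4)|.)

Count = (4−4+1)·(4+1)^(4−1) = 1·125 = 125 (Pollak)
Example (2,3,3,1) → sorted (1,2,3,3): b_i ≤ i ∀i, a PF.

125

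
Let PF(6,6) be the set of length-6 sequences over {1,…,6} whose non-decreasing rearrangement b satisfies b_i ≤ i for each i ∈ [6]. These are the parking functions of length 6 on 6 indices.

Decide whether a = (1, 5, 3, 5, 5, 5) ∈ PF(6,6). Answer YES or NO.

Rearranged: b = (1, 3, 5, 5, 5, 5).
  b_1=1 ≤ 1
  b_2=3 > 2
  fails at i=2 ⇒ NO

NO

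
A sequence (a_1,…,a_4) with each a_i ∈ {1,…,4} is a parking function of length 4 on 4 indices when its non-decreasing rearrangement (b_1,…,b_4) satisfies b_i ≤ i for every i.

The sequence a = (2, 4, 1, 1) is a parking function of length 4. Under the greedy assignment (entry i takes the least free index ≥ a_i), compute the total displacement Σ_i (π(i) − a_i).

Σπ(i) = 1+…+4 = 10; Σa = 2+4+1+1 = 8; disp = 10−8 = 2.

2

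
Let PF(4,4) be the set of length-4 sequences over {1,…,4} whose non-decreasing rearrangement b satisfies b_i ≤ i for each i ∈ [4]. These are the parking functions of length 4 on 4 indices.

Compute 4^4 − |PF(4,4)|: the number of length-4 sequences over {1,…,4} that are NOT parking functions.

Count = (4−4+1)·(4+1)^(4−1) = 1×125 = 125 (Pollak)
E.g. (4,3,4,3) → sorted (3,3,4,4): b_1=3>1, not a PF.
Total 256; non-PF = 256−125 = 131

131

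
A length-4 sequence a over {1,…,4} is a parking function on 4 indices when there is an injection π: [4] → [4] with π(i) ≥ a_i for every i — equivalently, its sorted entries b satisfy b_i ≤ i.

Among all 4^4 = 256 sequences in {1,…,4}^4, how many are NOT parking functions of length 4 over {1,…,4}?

|PF| = (4−4+1)·(4+1)^(4−1) = 1 · 125 = 125 (Pollak)
E.g. (4,4,4,2) → sorted (2,4,4,4): b_1=2>1, not a PF.
4^4 − 125 = 256 − 125 = 131

131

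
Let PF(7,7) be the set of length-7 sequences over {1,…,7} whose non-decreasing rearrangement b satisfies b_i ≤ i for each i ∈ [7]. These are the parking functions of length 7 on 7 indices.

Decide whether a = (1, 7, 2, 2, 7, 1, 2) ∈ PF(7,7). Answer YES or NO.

NO

Rearranged: b = (1, 1, 2, 2, 2, 7, 7).
  b_1=1 ≤ 1
  b_2=1 ≤ 2
  b_3=2 ≤ 3
  b_4=2 ≤ 4
  b_5=2 ≤ 5
  b_6=7 > 6
  fails at i=6 ⇒ NO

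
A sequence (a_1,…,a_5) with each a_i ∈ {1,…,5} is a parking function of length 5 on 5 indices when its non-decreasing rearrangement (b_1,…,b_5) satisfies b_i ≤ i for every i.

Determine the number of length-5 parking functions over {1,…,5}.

1296

|PF(5,5)| = (5+1−5)·(5+1)^{5−1} = 1 · 1296 = 1296 (Pollak)
E.g. (2,1,5,2,2) → sorted (1,2,2,2,5): b_i ≤ i ∀i, a PF.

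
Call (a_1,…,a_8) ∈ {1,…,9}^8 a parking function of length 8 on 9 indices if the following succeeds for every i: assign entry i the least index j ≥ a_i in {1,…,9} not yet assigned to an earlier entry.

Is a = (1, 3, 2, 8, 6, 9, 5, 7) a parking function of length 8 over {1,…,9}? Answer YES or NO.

YES

Rearranged: b = (1, 2, 3, 5, 6, 7, 8, 9).
  b_1=1 ≤ 2
  b_2=2 ≤ 3
  b_3=3 ≤ 4
  b_4=5 ≤ 5
  b_5=6 ≤ 6
  b_6=7 ≤ 7
  b_7=8 ≤ 8
  b_8=9 ≤ 9
All bounds hold ⇒ YES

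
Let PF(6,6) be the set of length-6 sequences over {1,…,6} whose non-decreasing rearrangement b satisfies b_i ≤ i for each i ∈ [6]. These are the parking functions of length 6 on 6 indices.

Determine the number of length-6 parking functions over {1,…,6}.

16807

|PF| = (6+1−6)·(6+1)^{6−1} = 1×16807 = 16807 [KW]
Example (1,4,4,5,2,3) → sorted (1,2,3,4,4,5): b_i ≤ i ∀i, a PF.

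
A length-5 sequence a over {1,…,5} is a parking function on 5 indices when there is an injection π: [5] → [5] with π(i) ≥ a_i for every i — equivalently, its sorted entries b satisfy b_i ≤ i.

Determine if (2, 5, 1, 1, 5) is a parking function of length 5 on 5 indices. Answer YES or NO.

NO

Sorted: b = (1, 1, 2, 5, 5).
  b_1=1 ≤ 1
  b_2=1 ≤ 2
  b_3=2 ≤ 3
  b_4=5 > 4
  fails at i=4 ⇒ NO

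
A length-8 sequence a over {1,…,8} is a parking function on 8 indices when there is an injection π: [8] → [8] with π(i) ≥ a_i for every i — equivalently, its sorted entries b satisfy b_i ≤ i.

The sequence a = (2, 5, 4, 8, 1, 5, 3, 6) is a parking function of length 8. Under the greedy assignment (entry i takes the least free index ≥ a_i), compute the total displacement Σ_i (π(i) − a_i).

2

Σπ(i) = 1+…+8 = 36; Σa = 2+5+4+8+1+5+3+6 = 34; disp = 36−34 = 2.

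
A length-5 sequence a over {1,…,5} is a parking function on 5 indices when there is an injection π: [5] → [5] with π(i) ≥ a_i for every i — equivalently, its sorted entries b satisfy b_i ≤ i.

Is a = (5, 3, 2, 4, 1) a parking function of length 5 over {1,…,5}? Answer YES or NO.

YES

Rearranged: b = (1, 2, 3, 4, 5).
  b_1=1 ≤ 1
  b_2=2 ≤ 2
  b_3=3 ≤ 3
  b_4=4 ≤ 4
  b_5=5 ≤ 5
All bounds hold ⇒ YES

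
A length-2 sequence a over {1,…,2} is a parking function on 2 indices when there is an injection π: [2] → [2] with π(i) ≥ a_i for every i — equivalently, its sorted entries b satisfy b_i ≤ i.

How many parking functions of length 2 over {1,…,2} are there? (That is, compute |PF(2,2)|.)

3

|PF| = 1·3^1 = 1 · 3 = 3 (Pollak)
Example (1,1) → sorted (1,1): b_i ≤ i ∀i, a PF.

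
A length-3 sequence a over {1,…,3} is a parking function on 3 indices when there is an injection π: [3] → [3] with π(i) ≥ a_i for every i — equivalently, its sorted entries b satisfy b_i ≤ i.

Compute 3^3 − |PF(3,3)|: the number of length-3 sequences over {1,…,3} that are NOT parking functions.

|PF| = (4−3)·4^(3−1) = 1·16 = 16 [KW]
Check (3,2,3) → sorted (2,3,3): b_1=2>1, not a PF.
So 27 − 16 = 11 fail.

11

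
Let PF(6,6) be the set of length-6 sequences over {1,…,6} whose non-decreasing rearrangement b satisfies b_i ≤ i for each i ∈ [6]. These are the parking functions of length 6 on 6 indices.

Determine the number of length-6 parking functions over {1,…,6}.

16807

#PF = (6+1−6)·(6+1)^{6−1} = 1 · 16807 = 16807 [KW]
One tuple (1,3,2,4,2,5) → sorted (1,2,2,3,4,5): b_i ≤ i ∀i, a PF.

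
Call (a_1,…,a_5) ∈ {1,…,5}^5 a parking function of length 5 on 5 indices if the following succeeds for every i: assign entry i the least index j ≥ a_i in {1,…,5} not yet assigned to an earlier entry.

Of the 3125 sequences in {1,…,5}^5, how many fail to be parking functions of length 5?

1829

|PF(5,5)| = (5−5+1)·(5+1)^(5−1) = 1 · 1296 = 1296
Example (3,3,3,2,5) → sorted (2,3,3,3,5): b_1=2>1, not a PF.
Total 3125; non-PF = 3125−1296 = 1829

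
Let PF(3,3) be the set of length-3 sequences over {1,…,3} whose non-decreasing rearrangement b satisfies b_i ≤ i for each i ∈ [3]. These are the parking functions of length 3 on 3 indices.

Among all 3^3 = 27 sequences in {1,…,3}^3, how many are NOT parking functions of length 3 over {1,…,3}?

|PF(3,3)| = (4−3)·4^(3−1) = 1 · 16 = 16
Check (3,3,3) → sorted (3,3,3): b_1=3>1, not a PF.
Total 27; non-PF = 27−16 = 11

11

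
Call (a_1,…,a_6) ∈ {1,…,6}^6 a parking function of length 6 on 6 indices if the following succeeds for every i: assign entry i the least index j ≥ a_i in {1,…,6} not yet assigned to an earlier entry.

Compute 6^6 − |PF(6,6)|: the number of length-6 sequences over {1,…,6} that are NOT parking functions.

Count = (6−6+1)·(6+1)^(6−1) = 1×16807 = 16807 (Pollak)
Example (6,5,6,6,2,6) → sorted (2,5,6,6,6,6): b_1=2>1, not a PF.
So 46656 − 16807 = 29849 fail.

29849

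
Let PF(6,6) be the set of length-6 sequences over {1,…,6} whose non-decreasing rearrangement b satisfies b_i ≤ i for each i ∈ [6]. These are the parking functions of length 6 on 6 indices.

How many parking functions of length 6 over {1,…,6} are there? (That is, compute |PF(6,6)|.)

16807

Count = (7−6)·7^(6−1) = 1 · 16807 = 16807 [KW]
Example (1,2,3,1,4,1) → sorted (1,1,1,2,3,4): b_i ≤ i ∀i, a PF.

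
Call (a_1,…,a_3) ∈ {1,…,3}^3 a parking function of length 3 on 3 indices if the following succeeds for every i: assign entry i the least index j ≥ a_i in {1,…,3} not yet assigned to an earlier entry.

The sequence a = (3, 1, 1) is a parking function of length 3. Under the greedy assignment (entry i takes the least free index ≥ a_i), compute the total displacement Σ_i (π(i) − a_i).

Σπ = 6 ({1..3} each once); Σa = 3+1+1 = 5; disp = 6−5 = 1.

1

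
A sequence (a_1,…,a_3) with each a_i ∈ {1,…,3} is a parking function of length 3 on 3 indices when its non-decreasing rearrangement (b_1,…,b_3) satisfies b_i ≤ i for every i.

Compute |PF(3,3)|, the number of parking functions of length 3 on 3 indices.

Count = (4−3)·4^(3−1) = 1 · 16 = 16 (Konheim–Weiss)
Example (1,1,1) → sorted (1,1,1): b_i ≤ i ∀i, a PF.

16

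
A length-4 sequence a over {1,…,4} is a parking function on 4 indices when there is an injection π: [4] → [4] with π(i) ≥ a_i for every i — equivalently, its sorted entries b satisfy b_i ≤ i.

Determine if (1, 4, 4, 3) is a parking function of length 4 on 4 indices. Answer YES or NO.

Order a: b = (1, 3, 4, 4).
  b_1=1 ≤ 1
  b_2=3 > 2
  fails at i=2 ⇒ NO

NO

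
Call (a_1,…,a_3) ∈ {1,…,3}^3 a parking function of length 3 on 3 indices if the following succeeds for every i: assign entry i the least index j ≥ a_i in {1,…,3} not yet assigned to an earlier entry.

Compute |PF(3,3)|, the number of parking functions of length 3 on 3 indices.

|PF(3,3)| = (4−3)·4^(3−1) = 1·16 = 16 (Pollak)
Example (1,2,1) → sorted (1,1,2): b_i ≤ i ∀i, a PF.

16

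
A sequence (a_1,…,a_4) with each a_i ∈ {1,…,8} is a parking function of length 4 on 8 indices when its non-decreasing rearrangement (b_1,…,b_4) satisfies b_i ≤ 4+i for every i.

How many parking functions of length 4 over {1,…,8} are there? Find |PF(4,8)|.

3645

Count = (8+1−4)·(8+1)^{4−1} = 5 · 729 = 3645 [KW]
E.g. (3,1,8,7) → sorted (1,3,7,8): b_i ≤ 4+i ∀i, a PF.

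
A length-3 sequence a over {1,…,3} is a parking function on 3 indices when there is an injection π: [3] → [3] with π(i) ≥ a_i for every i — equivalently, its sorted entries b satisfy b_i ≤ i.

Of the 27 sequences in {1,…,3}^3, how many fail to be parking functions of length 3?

11

Count = (3−3+1)·(3+1)^(3−1) = 1·16 = 16 (Pollak)
One tuple (3,2,3) → sorted (2,3,3): b_1=2>1, not a PF.
So 27 − 16 = 11 fail.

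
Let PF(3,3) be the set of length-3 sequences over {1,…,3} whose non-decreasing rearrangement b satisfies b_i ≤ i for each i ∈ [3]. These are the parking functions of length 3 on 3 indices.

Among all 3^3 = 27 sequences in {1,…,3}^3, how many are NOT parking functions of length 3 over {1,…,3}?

|PF| = (3+1−3)·(3+1)^{3−1} = 1×16 = 16 (Konheim–Weiss)
Example (3,3,2) → sorted (2,3,3): b_1=2>1, not a PF.
Total 27; non-PF = 27−16 = 11

11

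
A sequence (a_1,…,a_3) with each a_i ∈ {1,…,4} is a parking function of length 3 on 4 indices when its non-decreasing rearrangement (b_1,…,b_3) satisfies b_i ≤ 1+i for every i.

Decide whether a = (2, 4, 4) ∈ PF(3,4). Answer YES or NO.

NO

Rearranged: b = (2, 4, 4).
  b_1=2 ≤ 2
  b_2=4 > 3
  fails at i=2 ⇒ NO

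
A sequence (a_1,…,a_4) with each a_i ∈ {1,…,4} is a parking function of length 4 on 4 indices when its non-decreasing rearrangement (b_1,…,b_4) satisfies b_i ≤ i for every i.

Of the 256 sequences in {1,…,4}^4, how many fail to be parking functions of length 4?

|PF| = (4−4+1)·(4+1)^(4−1) = 1 · 125 = 125
Check (3,2,4,4) → sorted (2,3,4,4): b_1=2>1, not a PF.
So 256 − 125 = 131 fail.

131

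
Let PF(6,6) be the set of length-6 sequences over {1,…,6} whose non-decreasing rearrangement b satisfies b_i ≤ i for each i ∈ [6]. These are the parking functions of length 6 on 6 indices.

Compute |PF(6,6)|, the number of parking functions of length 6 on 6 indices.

16807

Count = (6−6+1)·(6+1)^(6−1) = 1×16807 = 16807 [KW]
E.g. (4,1,1,5,1,1) → sorted (1,1,1,1,4,5): b_i ≤ i ∀i, a PF.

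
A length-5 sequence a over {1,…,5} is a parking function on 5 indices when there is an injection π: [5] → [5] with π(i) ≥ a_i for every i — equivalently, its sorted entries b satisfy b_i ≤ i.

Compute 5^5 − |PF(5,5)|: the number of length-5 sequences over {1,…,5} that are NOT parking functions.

|PF(5,5)| = (6−5)·6^(5−1) = 1×1296 = 1296 (Konheim–Weiss)
Check (5,5,5,5,4) → sorted (4,5,5,5,5): b_1=4>1, not a PF.
5^5 − 1296 = 3125 − 1296 = 1829

1829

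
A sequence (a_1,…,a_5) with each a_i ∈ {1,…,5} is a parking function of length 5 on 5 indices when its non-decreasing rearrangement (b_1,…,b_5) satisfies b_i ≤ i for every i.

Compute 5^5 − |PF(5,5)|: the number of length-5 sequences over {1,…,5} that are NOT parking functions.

1829

|PF(5,5)| = (5−5+1)·(5+1)^(5−1) = 1×1296 = 1296
Example (4,2,3,3,5) → sorted (2,3,3,4,5): b_1=2>1, not a PF.
So 3125 − 1296 = 1829 fail.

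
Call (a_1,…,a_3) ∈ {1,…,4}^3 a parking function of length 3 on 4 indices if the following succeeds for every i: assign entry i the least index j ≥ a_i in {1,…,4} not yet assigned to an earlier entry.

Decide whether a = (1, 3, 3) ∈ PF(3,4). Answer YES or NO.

YES

Order a: b = (1, 3, 3).
  b_1=1 ≤ 2
  b_2=3 ≤ 3
  b_3=3 ≤ 4
All bounds hold ⇒ YES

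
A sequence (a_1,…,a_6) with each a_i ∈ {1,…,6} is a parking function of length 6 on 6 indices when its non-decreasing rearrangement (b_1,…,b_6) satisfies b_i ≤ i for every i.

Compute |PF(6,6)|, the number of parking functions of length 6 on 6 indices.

|PF| = 1·7^5 = 1·16807 = 16807 [KW]
One tuple (1,3,2,3,2,5) → sorted (1,2,2,3,3,5): b_i ≤ i ∀i, a PF.

16807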